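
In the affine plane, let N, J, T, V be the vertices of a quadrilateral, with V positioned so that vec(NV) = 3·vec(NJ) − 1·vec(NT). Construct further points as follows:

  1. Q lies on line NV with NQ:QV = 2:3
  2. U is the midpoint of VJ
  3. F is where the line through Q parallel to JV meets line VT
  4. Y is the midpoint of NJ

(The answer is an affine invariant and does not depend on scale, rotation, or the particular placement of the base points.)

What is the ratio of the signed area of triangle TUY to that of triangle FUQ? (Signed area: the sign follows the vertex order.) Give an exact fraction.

[TUY]:[FUQ] = -125/108

Assign N = (0, 0), J = (1, 0), T = (0, 1), V = (3, -1) — the answer is frame-independent, so this choice is without loss of generality.
1. Q lies on line NV with NQ:QV = 2:3 ⇒ Q = (6/5, -2/5)
2. U is the midpoint of VJ ⇒ U = (2, -1/2)
3. F is where the line through Q parallel to JV meets line VT ⇒ F = (24/5, -11/5)
4. Y is the midpoint of NJ ⇒ Y = (1/2, 0)
2·[TUY] = -5/4, 2·[FUQ] = 27/25
[TUY]:[FUQ] = -5/4:27/25 = -125/108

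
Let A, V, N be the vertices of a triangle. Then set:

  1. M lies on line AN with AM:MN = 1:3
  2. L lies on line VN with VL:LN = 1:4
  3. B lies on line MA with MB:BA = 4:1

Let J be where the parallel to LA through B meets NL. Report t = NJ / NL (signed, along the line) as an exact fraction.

t = 19/20

Set A = (0, 0), V = (1, 0), N = (0, 1); any affine frame gives the same invariant.
1. M lies on line AN with AM:MN = 1:3 ⇒ M = (0, 1/4)
2. L lies on line VN with VL:LN = 1:4 ⇒ L = (4/5, 1/5)
3. B lies on line MA with MB:BA = 4:1 ⇒ B = (0, 1/20)
through B parallel to LA: direction (-4/5, -1/5); meets NL at J = (19/25, 6/25)
J = N + t·(L−N) with t = 19/20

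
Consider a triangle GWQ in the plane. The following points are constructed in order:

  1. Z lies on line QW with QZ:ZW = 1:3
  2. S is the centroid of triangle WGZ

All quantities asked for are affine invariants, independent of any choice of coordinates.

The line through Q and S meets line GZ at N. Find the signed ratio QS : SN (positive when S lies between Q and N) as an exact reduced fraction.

QS:SN = -2

Assign G = (0, 0), W = (1, 0), Q = (0, 1) — the answer is frame-independent, so this choice is without loss of generality.
1. Z lies on line QW with QZ:ZW = 1:3 ⇒ Z = (1/4, 3/4)
2. S is the centroid of triangle WGZ ⇒ S = (5/12, 1/4)
line QS meets GZ at N = (5/24, 5/8)
S = Q + t·(N−Q) with t = 2, so QS:SN = 2:-1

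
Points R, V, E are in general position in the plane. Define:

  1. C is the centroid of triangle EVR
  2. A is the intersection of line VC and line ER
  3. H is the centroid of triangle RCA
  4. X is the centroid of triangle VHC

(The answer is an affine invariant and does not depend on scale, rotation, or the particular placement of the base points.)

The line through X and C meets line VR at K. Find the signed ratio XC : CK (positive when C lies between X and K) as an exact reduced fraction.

XC:CK = -7/18

Set R = (0, 0), V = (1, 0), E = (0, 1); any affine frame gives the same invariant.
1. C is the centroid of triangle EVR ⇒ C = (1/3, 1/3)
2. A is the intersection of line VC and line ER ⇒ A = (0, 1/2)
3. H is the centroid of triangle RCA ⇒ H = (1/9, 5/18)
4. X is the centroid of triangle VHC ⇒ X = (13/27, 11/54)
line XC meets VR at K = (5/7, 0)
C = X + t·(K−X) with t = -7/11, so XC:CK = -7/11:18/11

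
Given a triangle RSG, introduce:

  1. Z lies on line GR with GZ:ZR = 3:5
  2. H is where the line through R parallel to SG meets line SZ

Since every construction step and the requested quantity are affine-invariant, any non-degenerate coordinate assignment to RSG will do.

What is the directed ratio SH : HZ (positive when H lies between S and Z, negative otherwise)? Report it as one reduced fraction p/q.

SH:HZ = -8/5

Assign R = (0, 0), S = (1, 0), G = (0, 1) — the answer is frame-independent, so this choice is without loss of generality.
1. Z lies on line GR with GZ:ZR = 3:5 ⇒ Z = (0, 5/8)
2. H is where the line through R parallel to SG meets line SZ ⇒ H = (-5/3, 5/3)
H = S + t·(Z−S) with t = 8/3, so SH:HZ = t:(1−t) = 8/3:-5/3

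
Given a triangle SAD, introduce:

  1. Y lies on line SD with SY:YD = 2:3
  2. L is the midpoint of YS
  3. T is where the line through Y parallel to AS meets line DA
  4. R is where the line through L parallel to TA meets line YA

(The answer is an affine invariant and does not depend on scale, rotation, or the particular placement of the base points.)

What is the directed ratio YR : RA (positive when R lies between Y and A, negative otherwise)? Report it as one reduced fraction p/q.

YR:RA = -1/4

Assign S = (0, 0), A = (1, 0), D = (0, 1) — the answer is frame-independent, so this choice is without loss of generality.
1. Y lies on line SD with SY:YD = 2:3 ⇒ Y = (0, 2/5)
2. L is the midpoint of YS ⇒ L = (0, 1/5)
3. T is where the line through Y parallel to AS meets line DA ⇒ T = (3/5, 2/5)
4. R is where the line through L parallel to TA meets line YA ⇒ R = (-1/3, 8/15)
R = Y + t·(A−Y) with t = -1/3, so YR:RA = t:(1−t) = -1/3:4/3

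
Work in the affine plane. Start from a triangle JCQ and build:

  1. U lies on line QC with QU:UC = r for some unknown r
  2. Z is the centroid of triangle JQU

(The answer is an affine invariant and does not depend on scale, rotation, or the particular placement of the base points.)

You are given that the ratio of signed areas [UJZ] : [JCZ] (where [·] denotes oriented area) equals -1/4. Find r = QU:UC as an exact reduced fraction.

r = 2/3

Set J = (0, 0), C = (1, 0), Q = (0, 1); any affine frame gives the same invariant.
1. With QU:UC = r, write λ = r/(r+1) so U = Q + λ·(C−Q); U is affine-linear in λ
2. Z is the centroid of triangle JQU ⇒ Z is an affine combination of earlier points and hence also affine-linear in λ
Every point depending on U is an affine combination of U and λ-independent points, so each such coordinate is linear in λ; the λ² term in each signed area is a multiple of (C−Q)×(C−Q) = 0, so 2·[UJZ] and 2·[JCZ] are each linear in λ. Evaluating at λ=0 and λ=1:
  2·[UJZ] = -1/3·λ,   2·[JCZ] = -1/3·λ + 2/3
So [UJZ]:[JCZ] = (-1/3·λ) / (-1/3·λ + 2/3). Setting this equal to -1/4:
  -1/3·λ = -1/4·(-1/3·λ + 2/3)  ⇒  λ = 2/5
Then r = λ/(1−λ) = (2/5)/(3/5) = 2/3. Check: with r = 2/3, U = (2/5, 3/5) and [UJZ]:[JCZ] = -1/4 as required.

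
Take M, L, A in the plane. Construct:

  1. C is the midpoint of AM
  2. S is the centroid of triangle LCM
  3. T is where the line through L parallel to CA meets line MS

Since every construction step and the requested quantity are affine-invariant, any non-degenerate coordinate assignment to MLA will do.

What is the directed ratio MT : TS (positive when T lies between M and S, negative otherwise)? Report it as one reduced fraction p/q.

Choose coordinates M = (0, 0), L = (1, 0), A = (0, 1).
1. C is the midpoint of AM ⇒ C = (0, 1/2)
2. S is the centroid of triangle LCM ⇒ S = (1/3, 1/6)
3. T is where the line through L parallel to CA meets line MS ⇒ T = (1, 1/2)
T = M + t·(S−M) with t = 3, so MT:TS = t:(1−t) = 3:-2

MT:TS = -3/2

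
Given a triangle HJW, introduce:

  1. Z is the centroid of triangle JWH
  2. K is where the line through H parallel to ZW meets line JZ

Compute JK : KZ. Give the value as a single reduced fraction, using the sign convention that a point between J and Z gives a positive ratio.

JK:KZ = -2

Set H = (0, 0), J = (1, 0), W = (0, 1); any affine frame gives the same invariant.
1. Z is the centroid of triangle JWH ⇒ Z = (1/3, 1/3)
2. K is where the line through H parallel to ZW meets line JZ ⇒ K = (-1/3, 2/3)
K = J + t·(Z−J) with t = 2, so JK:KZ = t:(1−t) = 2:-1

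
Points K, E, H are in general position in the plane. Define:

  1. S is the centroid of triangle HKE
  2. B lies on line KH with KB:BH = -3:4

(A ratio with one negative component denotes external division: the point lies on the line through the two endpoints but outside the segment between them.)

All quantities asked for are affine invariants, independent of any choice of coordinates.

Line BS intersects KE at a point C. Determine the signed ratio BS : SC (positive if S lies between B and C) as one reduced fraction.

Set K = (0, 0), E = (1, 0), H = (0, 1); any affine frame gives the same invariant.
1. S is the centroid of triangle HKE ⇒ S = (1/3, 1/3)
2. B lies on line KH with KB:BH = -3:4 ⇒ B = (0, -3)
line BS meets KE at C = (3/10, 0)
S = B + t·(C−B) with t = 10/9, so BS:SC = 10/9:-1/9

BS:SC = -10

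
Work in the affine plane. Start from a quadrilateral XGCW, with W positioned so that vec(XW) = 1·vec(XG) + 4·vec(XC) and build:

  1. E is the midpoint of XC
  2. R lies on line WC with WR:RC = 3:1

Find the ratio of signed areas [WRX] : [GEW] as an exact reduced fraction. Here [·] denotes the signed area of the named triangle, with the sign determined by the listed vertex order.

[WRX]:[GEW] = -3/16

Work in coordinates with X = (0, 0), G = (1, 0), C = (0, 1), W = (1, 4).
1. E is the midpoint of XC ⇒ E = (0, 1/2)
2. R lies on line WC with WR:RC = 3:1 ⇒ R = (1/4, 7/4)
2·[WRX] = 3/4, 2·[GEW] = -4
[WRX]:[GEW] = 3/4:-4 = -3/16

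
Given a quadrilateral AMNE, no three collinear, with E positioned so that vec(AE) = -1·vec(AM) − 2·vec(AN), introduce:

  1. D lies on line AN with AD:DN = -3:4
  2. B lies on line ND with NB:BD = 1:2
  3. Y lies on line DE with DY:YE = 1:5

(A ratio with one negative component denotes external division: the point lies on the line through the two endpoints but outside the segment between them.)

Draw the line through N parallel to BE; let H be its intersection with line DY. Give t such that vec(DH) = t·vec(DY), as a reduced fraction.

t = 9

Assign A = (0, 0), M = (1, 0), N = (0, 1), E = (-1, -2) — the answer is frame-independent, so this choice is without loss of generality.
1. D lies on line AN with AD:DN = -3:4 ⇒ D = (0, -3)
2. B lies on line ND with NB:BD = 1:2 ⇒ B = (0, -1/3)
3. Y lies on line DE with DY:YE = 1:5 ⇒ Y = (-1/6, -17/6)
through N parallel to BE: direction (-1, -5/3); meets DY at H = (-3/2, -3/2)
H = D + t·(Y−D) with t = 9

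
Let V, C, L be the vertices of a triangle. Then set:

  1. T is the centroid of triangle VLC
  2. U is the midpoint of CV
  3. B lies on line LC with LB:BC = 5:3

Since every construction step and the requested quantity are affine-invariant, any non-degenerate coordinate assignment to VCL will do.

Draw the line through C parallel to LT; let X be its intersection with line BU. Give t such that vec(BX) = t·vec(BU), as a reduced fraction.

t = -3/5

Work in coordinates with V = (0, 0), C = (1, 0), L = (0, 1).
1. T is the centroid of triangle VLC ⇒ T = (1/3, 1/3)
2. U is the midpoint of CV ⇒ U = (1/2, 0)
3. B lies on line LC with LB:BC = 5:3 ⇒ B = (5/8, 3/8)
through C parallel to LT: direction (1/3, -2/3); meets BU at X = (7/10, 3/5)
X = B + t·(U−B) with t = -3/5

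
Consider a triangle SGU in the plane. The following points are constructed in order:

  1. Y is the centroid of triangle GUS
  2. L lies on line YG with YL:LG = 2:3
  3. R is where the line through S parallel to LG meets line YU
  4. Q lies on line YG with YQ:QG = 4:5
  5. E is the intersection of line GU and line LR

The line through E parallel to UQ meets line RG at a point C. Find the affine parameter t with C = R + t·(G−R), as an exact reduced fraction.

Work in coordinates with S = (0, 0), G = (1, 0), U = (0, 1).
1. Y is the centroid of triangle GUS ⇒ Y = (1/3, 1/3)
2. L lies on line YG with YL:LG = 2:3 ⇒ L = (3/5, 1/5)
3. R is where the line through S parallel to LG meets line YU ⇒ R = (2/3, -1/3)
4. Q lies on line YG with YQ:QG = 4:5 ⇒ Q = (17/27, 5/27)
5. E is the intersection of line GU and line LR ⇒ E = (4/7, 3/7)
through E parallel to UQ: direction (17/27, -22/27); meets RG at C = (86/91, -5/91)
C = R + t·(G−R) with t = 76/91

t = 76/91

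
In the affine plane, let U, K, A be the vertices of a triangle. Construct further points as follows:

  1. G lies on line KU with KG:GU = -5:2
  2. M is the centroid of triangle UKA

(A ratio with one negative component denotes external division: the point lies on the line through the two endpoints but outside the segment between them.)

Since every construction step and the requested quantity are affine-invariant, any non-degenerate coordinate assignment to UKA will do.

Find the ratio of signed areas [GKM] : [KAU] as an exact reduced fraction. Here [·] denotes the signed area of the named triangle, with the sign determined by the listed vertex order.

Work in coordinates with U = (0, 0), K = (1, 0), A = (0, 1).
1. G lies on line KU with KG:GU = -5:2 ⇒ G = (-2/3, 0)
2. M is the centroid of triangle UKA ⇒ M = (1/3, 1/3)
2·[GKM] = 5/9, 2·[KAU] = 1
[GKM]:[KAU] = 5/9:1 = 5/9

[GKM]:[KAU] = 5/9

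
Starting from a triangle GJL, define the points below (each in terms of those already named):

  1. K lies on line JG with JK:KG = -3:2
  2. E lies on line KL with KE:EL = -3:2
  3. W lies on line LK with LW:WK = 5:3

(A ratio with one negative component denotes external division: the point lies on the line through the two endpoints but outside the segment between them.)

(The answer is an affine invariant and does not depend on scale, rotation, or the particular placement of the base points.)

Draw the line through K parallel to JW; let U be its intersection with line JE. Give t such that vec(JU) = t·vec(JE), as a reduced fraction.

Choose coordinates G = (0, 0), J = (1, 0), L = (0, 1).
1. K lies on line JG with JK:KG = -3:2 ⇒ K = (-2, 0)
2. E lies on line KL with KE:EL = -3:2 ⇒ E = (4, 3)
3. W lies on line LK with LW:WK = 5:3 ⇒ W = (-5/4, 3/8)
through K parallel to JW: direction (-9/4, 3/8); meets JE at U = (4/7, -3/7)
U = J + t·(E−J) with t = -1/7

t = -1/7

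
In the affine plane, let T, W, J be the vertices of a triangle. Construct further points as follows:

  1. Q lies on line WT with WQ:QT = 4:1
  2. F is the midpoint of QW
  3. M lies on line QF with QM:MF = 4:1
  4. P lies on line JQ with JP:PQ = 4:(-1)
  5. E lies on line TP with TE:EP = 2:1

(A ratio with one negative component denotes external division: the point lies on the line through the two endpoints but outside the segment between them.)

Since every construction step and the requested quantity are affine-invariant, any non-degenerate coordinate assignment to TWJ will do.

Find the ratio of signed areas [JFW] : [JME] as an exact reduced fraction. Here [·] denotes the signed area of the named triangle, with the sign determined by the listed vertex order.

[JFW]:[JME] = -90/103

Set T = (0, 0), W = (1, 0), J = (0, 1); any affine frame gives the same invariant.
1. Q lies on line WT with WQ:QT = 4:1 ⇒ Q = (1/5, 0)
2. F is the midpoint of QW ⇒ F = (3/5, 0)
3. M lies on line QF with QM:MF = 4:1 ⇒ M = (13/25, 0)
4. P lies on line JQ with JP:PQ = 4:(-1) ⇒ P = (4/15, -1/3)
5. E lies on line TP with TE:EP = 2:1 ⇒ E = (8/45, -2/9)
2·[JFW] = 2/5, 2·[JME] = -103/225
[JFW]:[JME] = 2/5:-103/225 = -90/103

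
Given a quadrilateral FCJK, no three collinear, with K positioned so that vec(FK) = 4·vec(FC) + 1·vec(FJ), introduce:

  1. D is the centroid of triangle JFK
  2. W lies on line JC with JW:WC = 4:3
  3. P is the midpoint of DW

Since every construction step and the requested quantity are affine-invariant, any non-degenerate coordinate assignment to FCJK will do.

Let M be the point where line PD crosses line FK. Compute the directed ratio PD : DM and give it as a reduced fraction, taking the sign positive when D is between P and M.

PD:DM = -1/14

Work in coordinates with F = (0, 0), C = (1, 0), J = (0, 1), K = (4, 1).
1. D is the centroid of triangle JFK ⇒ D = (4/3, 2/3)
2. W lies on line JC with JW:WC = 4:3 ⇒ W = (4/7, 3/7)
3. P is the midpoint of DW ⇒ P = (20/21, 23/42)
line PD meets FK at M = (-4, -1)
D = P + t·(M−P) with t = -1/13, so PD:DM = -1/13:14/13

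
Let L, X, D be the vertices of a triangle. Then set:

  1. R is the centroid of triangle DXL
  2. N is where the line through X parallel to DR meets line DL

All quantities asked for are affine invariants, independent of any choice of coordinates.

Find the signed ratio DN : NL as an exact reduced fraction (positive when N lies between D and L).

Assign L = (0, 0), X = (1, 0), D = (0, 1) — the answer is frame-independent, so this choice is without loss of generality.
1. R is the centroid of triangle DXL ⇒ R = (1/3, 1/3)
2. N is where the line through X parallel to DR meets line DL ⇒ N = (0, 2)
N = D + t·(L−D) with t = -1, so DN:NL = t:(1−t) = -1:2

DN:NL = -1/2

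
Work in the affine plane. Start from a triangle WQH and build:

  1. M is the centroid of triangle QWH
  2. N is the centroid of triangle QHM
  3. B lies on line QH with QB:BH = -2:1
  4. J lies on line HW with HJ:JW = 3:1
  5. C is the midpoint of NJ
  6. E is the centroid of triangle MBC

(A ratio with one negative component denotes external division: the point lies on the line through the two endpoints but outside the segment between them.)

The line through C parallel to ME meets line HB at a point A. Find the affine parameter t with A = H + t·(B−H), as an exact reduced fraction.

t = 41/17

Set W = (0, 0), Q = (1, 0), H = (0, 1); any affine frame gives the same invariant.
1. M is the centroid of triangle QWH ⇒ M = (1/3, 1/3)
2. N is the centroid of triangle QHM ⇒ N = (4/9, 4/9)
3. B lies on line QH with QB:BH = -2:1 ⇒ B = (-1, 2)
4. J lies on line HW with HJ:JW = 3:1 ⇒ J = (0, 1/4)
5. C is the midpoint of NJ ⇒ C = (2/9, 25/72)
6. E is the centroid of triangle MBC ⇒ E = (-4/27, 193/216)
through C parallel to ME: direction (-13/27, 121/216); meets HB at A = (-41/17, 58/17)
A = H + t·(B−H) with t = 41/17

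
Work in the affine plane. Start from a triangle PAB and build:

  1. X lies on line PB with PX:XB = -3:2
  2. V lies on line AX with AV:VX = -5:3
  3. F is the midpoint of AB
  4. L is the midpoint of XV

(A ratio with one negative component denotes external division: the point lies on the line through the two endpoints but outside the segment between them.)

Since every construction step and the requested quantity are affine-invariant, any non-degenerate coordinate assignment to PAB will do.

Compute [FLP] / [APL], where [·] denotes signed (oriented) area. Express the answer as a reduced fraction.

Assign P = (0, 0), A = (1, 0), B = (0, 1) — the answer is frame-independent, so this choice is without loss of generality.
1. X lies on line PB with PX:XB = -3:2 ⇒ X = (0, 3)
2. V lies on line AX with AV:VX = -5:3 ⇒ V = (-3/2, 15/2)
3. F is the midpoint of AB ⇒ F = (1/2, 1/2)
4. L is the midpoint of XV ⇒ L = (-3/4, 21/4)
2·[FLP] = 3, 2·[APL] = -21/4
[FLP]:[APL] = 3:-21/4 = -4/7

[FLP]:[APL] = -4/7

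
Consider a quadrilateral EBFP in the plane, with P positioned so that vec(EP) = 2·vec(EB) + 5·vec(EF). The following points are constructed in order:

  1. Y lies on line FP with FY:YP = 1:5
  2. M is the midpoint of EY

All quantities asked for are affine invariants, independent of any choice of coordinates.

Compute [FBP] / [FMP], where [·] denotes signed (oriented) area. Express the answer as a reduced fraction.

Assign E = (0, 0), B = (1, 0), F = (0, 1), P = (2, 5) — the answer is frame-independent, so this choice is without loss of generality.
1. Y lies on line FP with FY:YP = 1:5 ⇒ Y = (1/3, 5/3)
2. M is the midpoint of EY ⇒ M = (1/6, 5/6)
2·[FBP] = 6, 2·[FMP] = 1
[FBP]:[FMP] = 6:1 = 6

[FBP]:[FMP] = 6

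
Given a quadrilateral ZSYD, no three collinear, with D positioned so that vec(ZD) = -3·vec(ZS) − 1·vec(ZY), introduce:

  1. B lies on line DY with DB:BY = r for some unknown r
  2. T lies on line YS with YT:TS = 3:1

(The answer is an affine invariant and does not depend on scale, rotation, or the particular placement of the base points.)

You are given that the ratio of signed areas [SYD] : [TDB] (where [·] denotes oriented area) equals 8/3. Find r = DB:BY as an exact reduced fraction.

Choose coordinates Z = (0, 0), S = (1, 0), Y = (0, 1), D = (-3, -1).
1. With DB:BY = r, write λ = r/(r+1) so B = D + λ·(Y−D); B is affine-linear in λ
2. T lies on line YS with YT:TS = 3:1 ⇒ T = (3/4, 1/4)
Every point depending on B is an affine combination of B and λ-independent points, so each such coordinate is linear in λ; the λ² term in each signed area is a multiple of (Y−D)×(Y−D) = 0, so 2·[SYD] and 2·[TDB] are each linear in λ. Evaluating at λ=0 and λ=1:
  2·[SYD] = 5,   2·[TDB] = -15/4·λ
So [SYD]:[TDB] = (5) / (-15/4·λ). Setting this equal to 8/3:
  5 = 8/3·(-15/4·λ)  ⇒  λ = -1/2
Then r = λ/(1−λ) = (-1/2)/(3/2) = -1/3. Check: with r = -1/3, B = (-9/2, -2) and [SYD]:[TDB] = 8/3 as required.

r = -1/3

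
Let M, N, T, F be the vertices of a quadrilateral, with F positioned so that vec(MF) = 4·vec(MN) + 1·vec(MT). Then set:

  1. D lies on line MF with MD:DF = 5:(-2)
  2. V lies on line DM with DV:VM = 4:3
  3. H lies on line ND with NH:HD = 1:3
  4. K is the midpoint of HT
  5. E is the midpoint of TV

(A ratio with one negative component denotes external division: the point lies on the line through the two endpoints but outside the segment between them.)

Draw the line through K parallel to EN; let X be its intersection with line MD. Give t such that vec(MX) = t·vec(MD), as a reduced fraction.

Assign M = (0, 0), N = (1, 0), T = (0, 1), F = (4, 1) — the answer is frame-independent, so this choice is without loss of generality.
1. D lies on line MF with MD:DF = 5:(-2) ⇒ D = (20/3, 5/3)
2. V lies on line DM with DV:VM = 4:3 ⇒ V = (20/7, 5/7)
3. H lies on line ND with NH:HD = 1:3 ⇒ H = (29/12, 5/12)
4. K is the midpoint of HT ⇒ K = (29/24, 17/24)
5. E is the midpoint of TV ⇒ E = (10/7, 6/7)
through K parallel to EN: direction (-3/7, -6/7); meets MD at X = (41/42, 41/168)
X = M + t·(D−M) with t = 41/280

t = 41/280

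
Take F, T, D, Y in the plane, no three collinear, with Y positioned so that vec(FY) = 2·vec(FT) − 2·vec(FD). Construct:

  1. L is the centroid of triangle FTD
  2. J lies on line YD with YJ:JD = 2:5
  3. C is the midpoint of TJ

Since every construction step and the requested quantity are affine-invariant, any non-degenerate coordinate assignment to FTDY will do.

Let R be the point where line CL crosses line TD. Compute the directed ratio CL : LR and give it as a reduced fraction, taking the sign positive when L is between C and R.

CL:LR = 1/14

Work in coordinates with F = (0, 0), T = (1, 0), D = (0, 1), Y = (2, -2).
1. L is the centroid of triangle FTD ⇒ L = (1/3, 1/3)
2. J lies on line YD with YJ:JD = 2:5 ⇒ J = (10/7, -8/7)
3. C is the midpoint of TJ ⇒ C = (17/14, -4/7)
line CL meets TD at R = (-12, 13)
L = C + t·(R−C) with t = 1/15, so CL:LR = 1/15:14/15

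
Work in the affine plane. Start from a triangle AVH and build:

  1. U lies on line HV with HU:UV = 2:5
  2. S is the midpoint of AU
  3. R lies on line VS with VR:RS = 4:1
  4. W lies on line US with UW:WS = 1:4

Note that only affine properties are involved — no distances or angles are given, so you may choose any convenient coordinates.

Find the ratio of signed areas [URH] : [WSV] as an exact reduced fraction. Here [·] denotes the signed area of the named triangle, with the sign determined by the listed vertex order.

Choose coordinates A = (0, 0), V = (1, 0), H = (0, 1).
1. U lies on line HV with HU:UV = 2:5 ⇒ U = (2/7, 5/7)
2. S is the midpoint of AU ⇒ S = (1/7, 5/14)
3. R lies on line VS with VR:RS = 4:1 ⇒ R = (11/35, 2/7)
4. W lies on line US with UW:WS = 1:4 ⇒ W = (9/35, 9/14)
2·[URH] = -4/35, 2·[WSV] = 2/7
[URH]:[WSV] = -4/35:2/7 = -2/5

[URH]:[WSV] = -2/5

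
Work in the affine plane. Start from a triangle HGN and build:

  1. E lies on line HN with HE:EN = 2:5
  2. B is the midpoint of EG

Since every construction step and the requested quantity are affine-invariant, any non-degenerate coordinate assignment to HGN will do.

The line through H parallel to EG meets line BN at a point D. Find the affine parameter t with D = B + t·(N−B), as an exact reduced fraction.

t = -2/5

Choose coordinates H = (0, 0), G = (1, 0), N = (0, 1).
1. E lies on line HN with HE:EN = 2:5 ⇒ E = (0, 2/7)
2. B is the midpoint of EG ⇒ B = (1/2, 1/7)
through H parallel to EG: direction (1, -2/7); meets BN at D = (7/10, -1/5)
D = B + t·(N−B) with t = -2/5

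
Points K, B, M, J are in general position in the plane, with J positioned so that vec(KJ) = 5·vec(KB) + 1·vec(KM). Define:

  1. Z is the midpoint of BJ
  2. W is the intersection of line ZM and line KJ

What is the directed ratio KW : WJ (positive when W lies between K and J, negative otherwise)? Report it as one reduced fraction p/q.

KW:WJ = 6/5

Set K = (0, 0), B = (1, 0), M = (0, 1), J = (5, 1); any affine frame gives the same invariant.
1. Z is the midpoint of BJ ⇒ Z = (3, 1/2)
2. W is the intersection of line ZM and line KJ ⇒ W = (30/11, 6/11)
W = K + t·(J−K) with t = 6/11, so KW:WJ = t:(1−t) = 6/11:5/11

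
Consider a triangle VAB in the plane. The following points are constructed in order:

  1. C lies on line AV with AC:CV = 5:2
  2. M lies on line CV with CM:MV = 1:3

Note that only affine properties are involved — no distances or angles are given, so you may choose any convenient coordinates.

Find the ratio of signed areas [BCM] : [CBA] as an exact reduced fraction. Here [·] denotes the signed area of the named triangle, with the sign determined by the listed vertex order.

[BCM]:[CBA] = 1/10

Choose coordinates V = (0, 0), A = (1, 0), B = (0, 1).
1. C lies on line AV with AC:CV = 5:2 ⇒ C = (2/7, 0)
2. M lies on line CV with CM:MV = 1:3 ⇒ M = (3/14, 0)
2·[BCM] = -1/14, 2·[CBA] = -5/7
[BCM]:[CBA] = -1/14:-5/7 = 1/10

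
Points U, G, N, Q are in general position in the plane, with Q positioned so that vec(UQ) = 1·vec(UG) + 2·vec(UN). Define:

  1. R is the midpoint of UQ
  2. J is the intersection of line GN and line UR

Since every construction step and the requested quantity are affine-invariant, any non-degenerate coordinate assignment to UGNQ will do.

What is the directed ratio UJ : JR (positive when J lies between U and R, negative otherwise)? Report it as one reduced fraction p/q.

UJ:JR = 2

Assign U = (0, 0), G = (1, 0), N = (0, 1), Q = (1, 2) — the answer is frame-independent, so this choice is without loss of generality.
1. R is the midpoint of UQ ⇒ R = (1/2, 1)
2. J is the intersection of line GN and line UR ⇒ J = (1/3, 2/3)
J = U + t·(R−U) with t = 2/3, so UJ:JR = t:(1−t) = 2/3:1/3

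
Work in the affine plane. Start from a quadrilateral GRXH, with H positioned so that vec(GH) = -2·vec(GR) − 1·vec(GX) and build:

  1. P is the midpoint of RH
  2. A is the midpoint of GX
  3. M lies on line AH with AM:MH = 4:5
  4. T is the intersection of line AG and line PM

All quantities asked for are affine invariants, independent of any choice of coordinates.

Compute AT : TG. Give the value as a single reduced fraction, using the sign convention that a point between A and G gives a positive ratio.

AT:TG = -20/13

Work in coordinates with G = (0, 0), R = (1, 0), X = (0, 1), H = (-2, -1).
1. P is the midpoint of RH ⇒ P = (-1/2, -1/2)
2. A is the midpoint of GX ⇒ A = (0, 1/2)
3. M lies on line AH with AM:MH = 4:5 ⇒ M = (-8/9, -1/6)
4. T is the intersection of line AG and line PM ⇒ T = (0, -13/14)
T = A + t·(G−A) with t = 20/7, so AT:TG = t:(1−t) = 20/7:-13/7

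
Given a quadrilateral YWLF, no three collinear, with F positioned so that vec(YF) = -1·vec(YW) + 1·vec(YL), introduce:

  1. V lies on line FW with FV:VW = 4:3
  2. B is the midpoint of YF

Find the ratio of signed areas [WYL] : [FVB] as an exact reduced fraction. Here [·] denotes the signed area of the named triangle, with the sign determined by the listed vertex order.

Set Y = (0, 0), W = (1, 0), L = (0, 1), F = (-1, 1); any affine frame gives the same invariant.
1. V lies on line FW with FV:VW = 4:3 ⇒ V = (1/7, 3/7)
2. B is the midpoint of YF ⇒ B = (-1/2, 1/2)
2·[WYL] = -1, 2·[FVB] = -2/7
[WYL]:[FVB] = -1:-2/7 = 7/2

[WYL]:[FVB] = 7/2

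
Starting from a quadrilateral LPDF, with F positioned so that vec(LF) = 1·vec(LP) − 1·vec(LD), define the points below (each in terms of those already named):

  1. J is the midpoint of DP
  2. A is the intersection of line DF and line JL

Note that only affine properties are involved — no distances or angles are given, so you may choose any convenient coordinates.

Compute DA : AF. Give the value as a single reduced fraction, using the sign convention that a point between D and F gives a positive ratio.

Assign L = (0, 0), P = (1, 0), D = (0, 1), F = (1, -1) — the answer is frame-independent, so this choice is without loss of generality.
1. J is the midpoint of DP ⇒ J = (1/2, 1/2)
2. A is the intersection of line DF and line JL ⇒ A = (1/3, 1/3)
A = D + t·(F−D) with t = 1/3, so DA:AF = t:(1−t) = 1/3:2/3

DA:AF = 1/2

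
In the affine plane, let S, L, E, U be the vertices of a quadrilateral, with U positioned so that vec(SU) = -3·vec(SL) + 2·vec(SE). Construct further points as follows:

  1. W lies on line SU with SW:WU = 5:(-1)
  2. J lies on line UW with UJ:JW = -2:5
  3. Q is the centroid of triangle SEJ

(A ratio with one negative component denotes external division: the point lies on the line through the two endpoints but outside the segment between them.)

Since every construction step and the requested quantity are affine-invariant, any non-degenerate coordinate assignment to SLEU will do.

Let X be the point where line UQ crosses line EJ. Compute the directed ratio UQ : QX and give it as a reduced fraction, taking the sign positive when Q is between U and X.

Assign S = (0, 0), L = (1, 0), E = (0, 1), U = (-3, 2) — the answer is frame-independent, so this choice is without loss of generality.
1. W lies on line SU with SW:WU = 5:(-1) ⇒ W = (-15/4, 5/2)
2. J lies on line UW with UJ:JW = -2:5 ⇒ J = (-5/2, 5/3)
3. Q is the centroid of triangle SEJ ⇒ Q = (-5/6, 8/9)
line UQ meets EJ at X = (-35/16, 19/12)
Q = U + t·(X−U) with t = 8/3, so UQ:QX = 8/3:-5/3

UQ:QX = -8/5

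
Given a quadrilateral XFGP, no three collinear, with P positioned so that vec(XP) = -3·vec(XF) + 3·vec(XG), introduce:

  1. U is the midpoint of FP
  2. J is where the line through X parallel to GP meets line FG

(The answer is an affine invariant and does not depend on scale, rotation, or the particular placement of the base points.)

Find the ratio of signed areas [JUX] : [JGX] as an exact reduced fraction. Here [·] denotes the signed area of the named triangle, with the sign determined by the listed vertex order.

[JUX]:[JGX] = 5/6

Choose coordinates X = (0, 0), F = (1, 0), G = (0, 1), P = (-3, 3).
1. U is the midpoint of FP ⇒ U = (-1, 3/2)
2. J is where the line through X parallel to GP meets line FG ⇒ J = (3, -2)
2·[JUX] = 5/2, 2·[JGX] = 3
[JUX]:[JGX] = 5/2:3 = 5/6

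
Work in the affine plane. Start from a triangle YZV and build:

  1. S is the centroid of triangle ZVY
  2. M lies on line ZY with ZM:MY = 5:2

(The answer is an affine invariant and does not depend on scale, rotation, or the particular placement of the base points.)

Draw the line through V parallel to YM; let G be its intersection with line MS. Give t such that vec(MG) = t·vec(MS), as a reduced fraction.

Choose coordinates Y = (0, 0), Z = (1, 0), V = (0, 1).
1. S is the centroid of triangle ZVY ⇒ S = (1/3, 1/3)
2. M lies on line ZY with ZM:MY = 5:2 ⇒ M = (2/7, 0)
through V parallel to YM: direction (2/7, 0); meets MS at G = (3/7, 1)
G = M + t·(S−M) with t = 3

t = 3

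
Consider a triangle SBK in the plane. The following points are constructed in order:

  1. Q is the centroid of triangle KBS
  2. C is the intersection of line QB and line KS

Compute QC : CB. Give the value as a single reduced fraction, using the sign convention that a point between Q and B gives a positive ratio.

QC:CB = -1/3

Choose coordinates S = (0, 0), B = (1, 0), K = (0, 1).
1. Q is the centroid of triangle KBS ⇒ Q = (1/3, 1/3)
2. C is the intersection of line QB and line KS ⇒ C = (0, 1/2)
C = Q + t·(B−Q) with t = -1/2, so QC:CB = t:(1−t) = -1/2:3/2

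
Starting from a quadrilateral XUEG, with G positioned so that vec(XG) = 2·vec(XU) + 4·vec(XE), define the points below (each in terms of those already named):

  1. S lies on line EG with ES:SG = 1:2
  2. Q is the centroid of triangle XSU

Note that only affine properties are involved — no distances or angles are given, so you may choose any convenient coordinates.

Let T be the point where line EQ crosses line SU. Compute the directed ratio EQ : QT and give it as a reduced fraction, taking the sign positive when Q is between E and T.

EQ:QT = 3/2

Choose coordinates X = (0, 0), U = (1, 0), E = (0, 1), G = (2, 4).
1. S lies on line EG with ES:SG = 1:2 ⇒ S = (2/3, 2)
2. Q is the centroid of triangle XSU ⇒ Q = (5/9, 2/3)
line EQ meets SU at T = (25/27, 4/9)
Q = E + t·(T−E) with t = 3/5, so EQ:QT = 3/5:2/5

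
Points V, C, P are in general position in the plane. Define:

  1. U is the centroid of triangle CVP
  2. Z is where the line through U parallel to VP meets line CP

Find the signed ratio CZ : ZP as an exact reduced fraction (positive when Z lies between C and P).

CZ:ZP = 2

Assign V = (0, 0), C = (1, 0), P = (0, 1) — the answer is frame-independent, so this choice is without loss of generality.
1. U is the centroid of triangle CVP ⇒ U = (1/3, 1/3)
2. Z is where the line through U parallel to VP meets line CP ⇒ Z = (1/3, 2/3)
Z = C + t·(P−C) with t = 2/3, so CZ:ZP = t:(1−t) = 2/3:1/3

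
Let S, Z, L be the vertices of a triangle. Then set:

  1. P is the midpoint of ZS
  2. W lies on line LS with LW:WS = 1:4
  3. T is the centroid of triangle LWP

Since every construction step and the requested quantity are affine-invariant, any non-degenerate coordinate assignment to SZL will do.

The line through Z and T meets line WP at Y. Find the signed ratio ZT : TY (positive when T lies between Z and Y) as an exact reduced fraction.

Set S = (0, 0), Z = (1, 0), L = (0, 1); any affine frame gives the same invariant.
1. P is the midpoint of ZS ⇒ P = (1/2, 0)
2. W lies on line LS with LW:WS = 1:4 ⇒ W = (0, 4/5)
3. T is the centroid of triangle LWP ⇒ T = (1/6, 3/5)
line ZT meets WP at Y = (1/11, 36/55)
T = Z + t·(Y−Z) with t = 11/12, so ZT:TY = 11/12:1/12

ZT:TY = 11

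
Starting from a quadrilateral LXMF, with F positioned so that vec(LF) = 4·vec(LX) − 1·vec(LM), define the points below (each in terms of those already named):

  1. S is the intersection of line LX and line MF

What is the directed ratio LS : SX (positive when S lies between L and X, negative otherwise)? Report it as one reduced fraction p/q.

LS:SX = -2

Work in coordinates with L = (0, 0), X = (1, 0), M = (0, 1), F = (4, -1).
1. S is the intersection of line LX and line MF ⇒ S = (2, 0)
S = L + t·(X−L) with t = 2, so LS:SX = t:(1−t) = 2:-1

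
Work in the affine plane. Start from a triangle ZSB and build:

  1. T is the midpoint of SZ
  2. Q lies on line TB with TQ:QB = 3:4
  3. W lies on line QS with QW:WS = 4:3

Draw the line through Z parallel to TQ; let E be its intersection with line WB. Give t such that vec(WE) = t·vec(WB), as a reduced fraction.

t = 11/4

Work in coordinates with Z = (0, 0), S = (1, 0), B = (0, 1).
1. T is the midpoint of SZ ⇒ T = (1/2, 0)
2. Q lies on line TB with TQ:QB = 3:4 ⇒ Q = (2/7, 3/7)
3. W lies on line QS with QW:WS = 4:3 ⇒ W = (34/49, 9/49)
through Z parallel to TQ: direction (-3/14, 3/7); meets WB at E = (-17/14, 17/7)
E = W + t·(B−W) with t = 11/4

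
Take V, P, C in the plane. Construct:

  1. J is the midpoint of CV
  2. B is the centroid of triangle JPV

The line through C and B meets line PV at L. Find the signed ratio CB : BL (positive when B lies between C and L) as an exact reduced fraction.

Assign V = (0, 0), P = (1, 0), C = (0, 1) — the answer is frame-independent, so this choice is without loss of generality.
1. J is the midpoint of CV ⇒ J = (0, 1/2)
2. B is the centroid of triangle JPV ⇒ B = (1/3, 1/6)
line CB meets PV at L = (2/5, 0)
B = C + t·(L−C) with t = 5/6, so CB:BL = 5/6:1/6

CB:BL = 5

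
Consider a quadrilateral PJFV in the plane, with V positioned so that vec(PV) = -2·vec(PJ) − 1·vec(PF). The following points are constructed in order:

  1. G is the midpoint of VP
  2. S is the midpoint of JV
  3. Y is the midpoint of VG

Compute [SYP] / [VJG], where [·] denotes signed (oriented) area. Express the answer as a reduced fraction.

[SYP]:[VJG] = -3/4

Work in coordinates with P = (0, 0), J = (1, 0), F = (0, 1), V = (-2, -1).
1. G is the midpoint of VP ⇒ G = (-1, -1/2)
2. S is the midpoint of JV ⇒ S = (-1/2, -1/2)
3. Y is the midpoint of VG ⇒ Y = (-3/2, -3/4)
2·[SYP] = -3/8, 2·[VJG] = 1/2
[SYP]:[VJG] = -3/8:1/2 = -3/4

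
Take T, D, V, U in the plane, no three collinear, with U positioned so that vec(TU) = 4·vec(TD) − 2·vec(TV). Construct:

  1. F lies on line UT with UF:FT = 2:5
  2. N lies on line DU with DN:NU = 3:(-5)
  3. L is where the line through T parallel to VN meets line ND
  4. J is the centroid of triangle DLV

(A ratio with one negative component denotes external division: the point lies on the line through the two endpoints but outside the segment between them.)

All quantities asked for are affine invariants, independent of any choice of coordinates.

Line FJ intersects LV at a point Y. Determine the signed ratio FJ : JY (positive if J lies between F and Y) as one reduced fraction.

FJ:JY = 43/14

Choose coordinates T = (0, 0), D = (1, 0), V = (0, 1), U = (4, -2).
1. F lies on line UT with UF:FT = 2:5 ⇒ F = (20/7, -10/7)
2. N lies on line DU with DN:NU = 3:(-5) ⇒ N = (-7/2, 3)
3. L is where the line through T parallel to VN meets line ND ⇒ L = (7, -4)
4. J is the centroid of triangle DLV ⇒ J = (8/3, -1)
line FJ meets LV at Y = (112/43, -37/43)
J = F + t·(Y−F) with t = 43/57, so FJ:JY = 43/57:14/57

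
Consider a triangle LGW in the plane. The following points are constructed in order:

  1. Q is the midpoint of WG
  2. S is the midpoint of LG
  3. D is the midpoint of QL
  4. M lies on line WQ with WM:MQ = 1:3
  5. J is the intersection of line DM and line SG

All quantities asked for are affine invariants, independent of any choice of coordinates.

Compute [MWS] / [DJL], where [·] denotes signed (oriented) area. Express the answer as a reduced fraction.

[MWS]:[DJL] = -5/6

Assign L = (0, 0), G = (1, 0), W = (0, 1) — the answer is frame-independent, so this choice is without loss of generality.
1. Q is the midpoint of WG ⇒ Q = (1/2, 1/2)
2. S is the midpoint of LG ⇒ S = (1/2, 0)
3. D is the midpoint of QL ⇒ D = (1/4, 1/4)
4. M lies on line WQ with WM:MQ = 1:3 ⇒ M = (1/8, 7/8)
5. J is the intersection of line DM and line SG ⇒ J = (3/10, 0)
2·[MWS] = 1/16, 2·[DJL] = -3/40
[MWS]:[DJL] = 1/16:-3/40 = -5/6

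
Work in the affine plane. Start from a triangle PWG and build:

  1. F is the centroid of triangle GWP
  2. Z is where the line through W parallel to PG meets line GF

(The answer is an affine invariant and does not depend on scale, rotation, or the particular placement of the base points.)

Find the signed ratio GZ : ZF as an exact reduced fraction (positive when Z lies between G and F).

GZ:ZF = -3/2

Choose coordinates P = (0, 0), W = (1, 0), G = (0, 1).
1. F is the centroid of triangle GWP ⇒ F = (1/3, 1/3)
2. Z is where the line through W parallel to PG meets line GF ⇒ Z = (1, -1)
Z = G + t·(F−G) with t = 3, so GZ:ZF = t:(1−t) = 3:-2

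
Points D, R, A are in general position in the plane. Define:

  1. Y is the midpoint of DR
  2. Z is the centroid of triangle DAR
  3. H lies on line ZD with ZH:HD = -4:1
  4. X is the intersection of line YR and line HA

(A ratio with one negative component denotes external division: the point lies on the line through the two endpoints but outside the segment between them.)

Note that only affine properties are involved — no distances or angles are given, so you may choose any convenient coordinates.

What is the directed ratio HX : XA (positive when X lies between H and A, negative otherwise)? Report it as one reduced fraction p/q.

HX:XA = 1/9

Choose coordinates D = (0, 0), R = (1, 0), A = (0, 1).
1. Y is the midpoint of DR ⇒ Y = (1/2, 0)
2. Z is the centroid of triangle DAR ⇒ Z = (1/3, 1/3)
3. H lies on line ZD with ZH:HD = -4:1 ⇒ H = (-1/9, -1/9)
4. X is the intersection of line YR and line HA ⇒ X = (-1/10, 0)
X = H + t·(A−H) with t = 1/10, so HX:XA = t:(1−t) = 1/10:9/10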